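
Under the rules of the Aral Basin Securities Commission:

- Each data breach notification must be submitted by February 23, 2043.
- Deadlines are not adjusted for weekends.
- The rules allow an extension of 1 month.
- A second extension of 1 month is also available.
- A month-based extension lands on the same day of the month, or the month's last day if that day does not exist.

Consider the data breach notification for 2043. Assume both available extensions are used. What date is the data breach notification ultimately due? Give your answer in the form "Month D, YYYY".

Start from the fixed due date, February 23, 2043.
No adjustment is made for weekends or holidays, so February 23, 2043 stands.
Applying the 1 month extension: 1 month after February 23, 2043 is March 23, 2043.
No adjustment is made for weekends or holidays, so March 23, 2043 stands.
The 1 month extension carries March 23, 2043 to April 23, 2043.
April 23, 2043 is a Thursday; no weekend or holiday adjustment applies.
Final deadline: April 23, 2043.

April 23, 2043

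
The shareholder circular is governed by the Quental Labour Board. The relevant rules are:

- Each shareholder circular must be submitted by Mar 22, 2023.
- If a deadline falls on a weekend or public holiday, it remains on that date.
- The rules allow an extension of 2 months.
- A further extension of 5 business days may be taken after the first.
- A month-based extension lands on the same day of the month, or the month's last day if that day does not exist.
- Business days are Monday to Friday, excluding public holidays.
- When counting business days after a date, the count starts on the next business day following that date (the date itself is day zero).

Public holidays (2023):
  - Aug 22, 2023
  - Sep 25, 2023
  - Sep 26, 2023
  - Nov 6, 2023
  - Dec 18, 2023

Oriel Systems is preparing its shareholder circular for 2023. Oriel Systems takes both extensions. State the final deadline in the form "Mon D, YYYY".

The statutory due date is Mar 22, 2023.
Mar 22, 2023 falls on a Wednesday. The rules make no weekend/holiday allowance, so it remains Mar 22, 2023.
The 2 months extension carries Mar 22, 2023 to May 22, 2023.
No adjustment is made for weekends or holidays, so May 22, 2023 stands.
Counting 5 further business days from May 22, 2023 reaches May 29, 2023.
May 29, 2023 falls on a Monday. The rules make no weekend/holiday allowance, so it remains May 29, 2023.
So the filing is due May 29, 2023.

May 29, 2023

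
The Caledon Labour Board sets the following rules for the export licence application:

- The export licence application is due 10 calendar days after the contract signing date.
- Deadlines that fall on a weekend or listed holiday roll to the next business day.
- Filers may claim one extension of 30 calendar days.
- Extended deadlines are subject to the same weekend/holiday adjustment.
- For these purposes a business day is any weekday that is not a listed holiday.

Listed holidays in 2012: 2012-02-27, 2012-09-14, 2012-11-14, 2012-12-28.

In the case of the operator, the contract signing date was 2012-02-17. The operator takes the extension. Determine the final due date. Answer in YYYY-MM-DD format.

2012-03-29

From 2012-02-17, 10 calendar days later is 2012-02-27.
Because 2012-02-27 is a listed holiday, the deadline becomes 2012-02-28 (Tuesday).
Applying the 30-calendar-day extension: 2012-02-28 + 30 days = 2012-03-29.
Since 2012-03-29 is a Thursday and not a holiday, the date is unchanged.
Deadline: 2012-03-29.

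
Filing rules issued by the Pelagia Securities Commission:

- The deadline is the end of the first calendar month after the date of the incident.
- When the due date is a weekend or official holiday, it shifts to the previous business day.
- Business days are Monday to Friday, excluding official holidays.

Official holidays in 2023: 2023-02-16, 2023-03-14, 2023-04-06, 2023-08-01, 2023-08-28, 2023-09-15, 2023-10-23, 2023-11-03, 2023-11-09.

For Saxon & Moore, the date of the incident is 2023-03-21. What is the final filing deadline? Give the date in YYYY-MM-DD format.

1 month after 2023-03-21 falls in April 2023; the last day of that month is 2023-04-30.
2023-04-30 is a Sunday, so it moves to the preceding business day, 2023-04-28 (Friday).
Deadline: 2023-04-28.

2023-04-28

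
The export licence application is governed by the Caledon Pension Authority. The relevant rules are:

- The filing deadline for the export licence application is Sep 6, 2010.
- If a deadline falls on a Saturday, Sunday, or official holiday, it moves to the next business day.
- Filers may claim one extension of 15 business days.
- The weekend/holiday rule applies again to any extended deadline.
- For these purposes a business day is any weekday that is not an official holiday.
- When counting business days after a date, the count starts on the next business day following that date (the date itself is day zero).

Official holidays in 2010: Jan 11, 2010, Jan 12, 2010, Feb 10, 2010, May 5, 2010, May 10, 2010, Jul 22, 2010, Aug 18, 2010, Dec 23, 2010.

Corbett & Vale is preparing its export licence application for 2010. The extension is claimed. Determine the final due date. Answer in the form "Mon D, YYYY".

The stated deadline is Sep 6, 2010.
Sep 6, 2010 falls on a Monday, which is a business day, so no adjustment is needed.
Counting 15 further business days from Sep 6, 2010 reaches Sep 27, 2010.
Sep 27, 2010 is a Monday and not a listed holiday, so it stands.
The final due date is Sep 27, 2010.

Sep 27, 2010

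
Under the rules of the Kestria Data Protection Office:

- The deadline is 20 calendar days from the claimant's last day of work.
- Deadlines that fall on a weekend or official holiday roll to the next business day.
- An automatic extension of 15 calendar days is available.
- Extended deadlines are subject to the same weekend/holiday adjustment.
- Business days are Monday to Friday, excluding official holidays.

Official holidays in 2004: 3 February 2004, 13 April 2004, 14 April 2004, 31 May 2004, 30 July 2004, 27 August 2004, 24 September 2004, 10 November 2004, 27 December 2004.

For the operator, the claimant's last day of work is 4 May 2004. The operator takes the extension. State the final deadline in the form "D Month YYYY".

8 June 2004

20 calendar days after 4 May 2004 is 24 May 2004.
Since 24 May 2004 is a Monday and not a holiday, the date is unchanged.
Applying the 15-calendar-day extension: 24 May 2004 + 15 days = 8 June 2004.
8 June 2004 is a Tuesday and not a listed holiday, so it stands.
Final deadline: 8 June 2004.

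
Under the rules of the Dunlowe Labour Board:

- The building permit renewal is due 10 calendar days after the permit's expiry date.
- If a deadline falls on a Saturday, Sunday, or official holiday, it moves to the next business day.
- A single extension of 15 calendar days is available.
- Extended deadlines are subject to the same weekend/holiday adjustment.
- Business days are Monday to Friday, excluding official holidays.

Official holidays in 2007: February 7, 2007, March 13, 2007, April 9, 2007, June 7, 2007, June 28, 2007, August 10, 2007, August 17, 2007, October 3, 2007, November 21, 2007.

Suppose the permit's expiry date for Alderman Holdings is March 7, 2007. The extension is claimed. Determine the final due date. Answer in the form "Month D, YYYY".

April 3, 2007

Trigger date March 7, 2007 + 10 calendar days = March 17, 2007.
March 17, 2007 is a Saturday; the next business day is March 19, 2007 (Monday).
With the 15-day extension, March 19, 2007 becomes April 3, 2007.
Since April 3, 2007 is a Tuesday and not a holiday, the date is unchanged.
Deadline: April 3, 2007.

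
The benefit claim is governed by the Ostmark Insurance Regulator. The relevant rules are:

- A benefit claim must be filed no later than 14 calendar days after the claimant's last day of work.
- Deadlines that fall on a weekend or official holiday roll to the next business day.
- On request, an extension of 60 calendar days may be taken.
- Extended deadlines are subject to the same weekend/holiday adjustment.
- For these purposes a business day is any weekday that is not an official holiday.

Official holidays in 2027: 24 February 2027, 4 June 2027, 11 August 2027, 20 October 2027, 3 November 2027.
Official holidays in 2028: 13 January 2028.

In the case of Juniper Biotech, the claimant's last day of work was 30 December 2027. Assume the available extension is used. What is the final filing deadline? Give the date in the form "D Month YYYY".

14 calendar days after 30 December 2027 is 13 January 2028.
13 January 2028 is a listed holiday, so it moves to the next business day, 14 January 2028 (Friday).
The 60-calendar-day extension moves the deadline from 14 January 2028 to 14 March 2028.
14 March 2028 falls on a Tuesday, which is a business day, so no adjustment is needed.
Deadline: 14 March 2028.

14 March 2028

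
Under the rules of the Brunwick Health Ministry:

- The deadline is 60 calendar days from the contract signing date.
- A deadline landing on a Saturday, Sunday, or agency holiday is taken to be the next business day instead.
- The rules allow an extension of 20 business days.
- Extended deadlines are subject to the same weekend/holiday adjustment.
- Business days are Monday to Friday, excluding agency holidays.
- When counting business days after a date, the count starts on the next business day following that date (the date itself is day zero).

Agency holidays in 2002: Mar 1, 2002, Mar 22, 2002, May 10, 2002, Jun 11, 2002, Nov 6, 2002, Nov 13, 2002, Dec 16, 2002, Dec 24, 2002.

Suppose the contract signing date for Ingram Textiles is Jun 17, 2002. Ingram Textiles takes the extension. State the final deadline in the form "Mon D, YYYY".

Sep 13, 2002

From Jun 17, 2002, 60 calendar days later is Aug 16, 2002.
Aug 16, 2002 (Friday) is already a business day.
The 20-business-day extension runs from Aug 16, 2002 to Sep 13, 2002.
Since Sep 13, 2002 is a Friday and not a holiday, the date is unchanged.
Final deadline: Sep 13, 2002.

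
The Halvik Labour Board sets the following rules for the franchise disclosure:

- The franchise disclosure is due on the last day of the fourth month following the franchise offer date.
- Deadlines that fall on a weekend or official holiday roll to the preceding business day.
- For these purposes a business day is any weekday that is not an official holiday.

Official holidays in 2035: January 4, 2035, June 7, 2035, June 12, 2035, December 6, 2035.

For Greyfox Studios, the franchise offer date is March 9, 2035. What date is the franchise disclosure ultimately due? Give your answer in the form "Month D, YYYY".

July 31, 2035

4 months after March 9, 2035 falls in July 2035; the last day of that month is July 31, 2035.
July 31, 2035 falls on a Tuesday, which is a business day, so no adjustment is needed.
Final deadline: July 31, 2035.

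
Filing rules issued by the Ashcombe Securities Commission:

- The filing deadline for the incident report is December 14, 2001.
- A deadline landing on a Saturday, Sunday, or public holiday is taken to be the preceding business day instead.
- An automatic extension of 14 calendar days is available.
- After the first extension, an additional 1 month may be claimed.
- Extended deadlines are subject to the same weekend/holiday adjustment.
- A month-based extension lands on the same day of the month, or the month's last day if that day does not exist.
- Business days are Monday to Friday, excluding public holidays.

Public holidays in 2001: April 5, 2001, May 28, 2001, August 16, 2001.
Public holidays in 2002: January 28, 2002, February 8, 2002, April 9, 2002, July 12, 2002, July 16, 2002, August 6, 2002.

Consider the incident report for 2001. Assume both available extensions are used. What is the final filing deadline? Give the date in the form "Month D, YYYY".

The stated deadline is December 14, 2001.
December 14, 2001 falls on a Friday, which is a business day, so no adjustment is needed.
With the 14-day extension, December 14, 2001 becomes December 28, 2001.
December 28, 2001 is a Friday and not a listed holiday, so it stands.
Add 1 month to December 28, 2001: January 28, 2002.
January 28, 2002 falls on a listed holiday. Rolling to the preceding business day gives January 25, 2002, a Friday.
The final due date is January 25, 2002.

January 25, 2002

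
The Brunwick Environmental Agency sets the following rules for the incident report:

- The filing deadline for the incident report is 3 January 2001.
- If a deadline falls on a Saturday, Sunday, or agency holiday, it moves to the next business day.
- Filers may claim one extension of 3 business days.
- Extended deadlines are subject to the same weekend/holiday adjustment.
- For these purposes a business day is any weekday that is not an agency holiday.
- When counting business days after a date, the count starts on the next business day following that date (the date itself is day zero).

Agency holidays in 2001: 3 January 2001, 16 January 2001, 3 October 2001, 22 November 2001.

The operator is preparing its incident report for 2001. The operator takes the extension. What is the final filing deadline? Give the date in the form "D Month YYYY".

Start from the fixed due date, 3 January 2001.
3 January 2001 is a listed holiday; the next business day is 4 January 2001 (Thursday).
The 3-business-day extension runs from 4 January 2001 to 9 January 2001.
9 January 2001 is a Tuesday and not a listed holiday, so it stands.
Deadline: 9 January 2001.

9 January 2001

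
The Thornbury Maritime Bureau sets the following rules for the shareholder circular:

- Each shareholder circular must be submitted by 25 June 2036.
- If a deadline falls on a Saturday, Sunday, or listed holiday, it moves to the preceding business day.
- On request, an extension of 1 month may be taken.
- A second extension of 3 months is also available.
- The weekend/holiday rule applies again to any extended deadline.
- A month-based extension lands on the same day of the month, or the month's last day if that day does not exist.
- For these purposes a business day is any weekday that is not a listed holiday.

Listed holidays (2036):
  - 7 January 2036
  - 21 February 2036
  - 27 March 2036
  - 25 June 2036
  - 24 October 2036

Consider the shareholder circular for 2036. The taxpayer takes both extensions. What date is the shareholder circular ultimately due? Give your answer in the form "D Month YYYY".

Start from the fixed due date, 25 June 2036.
25 June 2036 falls on a listed holiday. Rolling to the preceding business day gives 24 June 2036, a Tuesday.
Add 1 month to 24 June 2036: 24 July 2036.
24 July 2036 (Thursday) is already a business day.
Add 3 months to 24 July 2036: 24 October 2036.
24 October 2036 is a listed holiday, so it moves to the preceding business day, 23 October 2036 (Thursday).
Final deadline: 23 October 2036.

23 October 2036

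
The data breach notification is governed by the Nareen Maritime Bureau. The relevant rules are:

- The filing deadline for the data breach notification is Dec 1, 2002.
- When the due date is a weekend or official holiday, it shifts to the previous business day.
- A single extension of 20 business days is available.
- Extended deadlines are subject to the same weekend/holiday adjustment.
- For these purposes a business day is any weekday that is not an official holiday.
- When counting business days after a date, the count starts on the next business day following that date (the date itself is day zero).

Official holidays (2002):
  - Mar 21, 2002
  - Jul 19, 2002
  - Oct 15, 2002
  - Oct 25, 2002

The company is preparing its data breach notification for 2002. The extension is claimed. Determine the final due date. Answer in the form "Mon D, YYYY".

Dec 27, 2002

Start from the fixed due date, Dec 1, 2002.
Because Dec 1, 2002 is a Sunday, the deadline becomes Nov 29, 2002 (Friday).
The 20-business-day extension runs from Nov 29, 2002 to Dec 27, 2002.
Dec 27, 2002 (Friday) is already a business day.
The final due date is Dec 27, 2002.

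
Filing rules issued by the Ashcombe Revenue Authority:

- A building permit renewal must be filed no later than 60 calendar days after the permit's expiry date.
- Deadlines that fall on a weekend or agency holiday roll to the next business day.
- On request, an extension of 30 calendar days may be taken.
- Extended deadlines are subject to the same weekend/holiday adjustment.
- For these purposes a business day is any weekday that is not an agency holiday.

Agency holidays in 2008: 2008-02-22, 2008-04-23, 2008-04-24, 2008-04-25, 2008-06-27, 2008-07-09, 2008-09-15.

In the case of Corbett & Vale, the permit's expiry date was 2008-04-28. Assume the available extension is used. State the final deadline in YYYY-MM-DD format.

2008-07-30

60 calendar days after 2008-04-28 is 2008-06-27.
Because 2008-06-27 is a listed holiday, the deadline becomes 2008-06-30 (Monday).
With the 30-day extension, 2008-06-30 becomes 2008-07-30.
2008-07-30 (Wednesday) is already a business day.
Final deadline: 2008-07-30.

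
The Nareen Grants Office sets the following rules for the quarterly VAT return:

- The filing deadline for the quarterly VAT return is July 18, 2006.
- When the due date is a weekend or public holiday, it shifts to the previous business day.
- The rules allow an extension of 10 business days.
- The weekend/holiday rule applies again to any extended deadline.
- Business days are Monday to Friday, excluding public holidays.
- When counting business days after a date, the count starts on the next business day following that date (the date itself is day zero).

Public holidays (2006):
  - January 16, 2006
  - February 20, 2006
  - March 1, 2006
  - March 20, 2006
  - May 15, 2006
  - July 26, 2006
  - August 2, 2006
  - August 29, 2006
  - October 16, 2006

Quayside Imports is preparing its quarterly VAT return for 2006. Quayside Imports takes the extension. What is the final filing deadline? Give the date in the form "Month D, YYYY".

August 3, 2006

Start from the fixed due date, July 18, 2006.
July 18, 2006 falls on a Tuesday, which is a business day, so no adjustment is needed.
Counting 10 further business days from July 18, 2006 reaches August 3, 2006.
August 3, 2006 falls on a Thursday, which is a business day, so no adjustment is needed.
The final due date is August 3, 2006.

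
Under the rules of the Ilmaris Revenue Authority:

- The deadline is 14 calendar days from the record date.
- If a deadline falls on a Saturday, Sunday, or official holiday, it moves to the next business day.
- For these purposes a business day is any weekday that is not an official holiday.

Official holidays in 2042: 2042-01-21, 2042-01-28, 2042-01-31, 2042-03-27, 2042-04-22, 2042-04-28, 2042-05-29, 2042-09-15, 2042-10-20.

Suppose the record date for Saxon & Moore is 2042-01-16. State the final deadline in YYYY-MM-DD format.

Trigger date 2042-01-16 + 14 calendar days = 2042-01-30.
2042-01-30 is a Thursday and not a listed holiday, so it stands.
Final deadline: 2042-01-30.

2042-01-30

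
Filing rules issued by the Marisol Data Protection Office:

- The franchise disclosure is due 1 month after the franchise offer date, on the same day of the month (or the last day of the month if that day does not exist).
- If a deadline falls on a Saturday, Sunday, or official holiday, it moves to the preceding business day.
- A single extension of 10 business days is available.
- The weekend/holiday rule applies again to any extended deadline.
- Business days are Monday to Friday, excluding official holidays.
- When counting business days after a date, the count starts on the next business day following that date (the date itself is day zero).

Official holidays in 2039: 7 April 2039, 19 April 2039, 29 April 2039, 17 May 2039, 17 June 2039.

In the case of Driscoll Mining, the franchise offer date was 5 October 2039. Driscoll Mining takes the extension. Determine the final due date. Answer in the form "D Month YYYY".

Moving 1 month forward from 5 October 2039 on the corresponding day gives 5 November 2039.
Because 5 November 2039 is a Saturday, the deadline becomes 4 November 2039 (Friday).
Counting 10 further business days from 4 November 2039 reaches 18 November 2039.
18 November 2039 (Friday) is already a business day.
So the filing is due 18 November 2039.

18 November 2039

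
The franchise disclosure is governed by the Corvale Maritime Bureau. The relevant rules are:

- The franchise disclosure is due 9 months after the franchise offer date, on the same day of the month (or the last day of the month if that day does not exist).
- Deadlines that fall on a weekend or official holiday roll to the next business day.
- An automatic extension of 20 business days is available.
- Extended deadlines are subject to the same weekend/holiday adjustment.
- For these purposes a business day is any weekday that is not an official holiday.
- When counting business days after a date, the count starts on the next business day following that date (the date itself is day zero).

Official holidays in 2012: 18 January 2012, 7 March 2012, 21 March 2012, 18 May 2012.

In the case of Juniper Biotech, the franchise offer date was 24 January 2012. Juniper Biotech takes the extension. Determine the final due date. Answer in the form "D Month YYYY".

9 months after 24 January 2012, on the same day of the month, is 24 October 2012.
Since 24 October 2012 is a Wednesday and not a holiday, the date is unchanged.
Counting 20 further business days from 24 October 2012 reaches 21 November 2012.
Since 21 November 2012 is a Wednesday and not a holiday, the date is unchanged.
The final due date is 21 November 2012.

21 November 2012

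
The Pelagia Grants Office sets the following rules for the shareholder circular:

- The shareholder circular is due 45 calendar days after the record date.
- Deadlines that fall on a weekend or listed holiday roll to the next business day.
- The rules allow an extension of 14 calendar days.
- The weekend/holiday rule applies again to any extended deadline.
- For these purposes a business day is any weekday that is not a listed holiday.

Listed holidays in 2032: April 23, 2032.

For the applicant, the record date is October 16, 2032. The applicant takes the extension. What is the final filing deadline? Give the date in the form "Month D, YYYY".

45 calendar days after October 16, 2032 is November 30, 2032.
Since November 30, 2032 is a Tuesday and not a holiday, the date is unchanged.
With the 14-day extension, November 30, 2032 becomes December 14, 2032.
December 14, 2032 falls on a Tuesday, which is a business day, so no adjustment is needed.
The final due date is December 14, 2032.

December 14, 2032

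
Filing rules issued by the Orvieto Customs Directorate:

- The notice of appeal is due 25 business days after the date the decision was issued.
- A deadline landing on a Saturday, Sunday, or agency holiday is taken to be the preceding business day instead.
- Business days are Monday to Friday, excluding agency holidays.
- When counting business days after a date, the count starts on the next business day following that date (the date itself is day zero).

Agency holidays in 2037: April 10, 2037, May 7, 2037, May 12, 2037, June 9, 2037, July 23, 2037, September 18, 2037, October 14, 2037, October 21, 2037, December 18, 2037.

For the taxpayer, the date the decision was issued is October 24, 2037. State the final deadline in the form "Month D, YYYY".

25 business days after October 24, 2037, excluding weekends and holidays, is November 27, 2037.
November 27, 2037 (Friday) is already a business day.
The final due date is November 27, 2037.

November 27, 2037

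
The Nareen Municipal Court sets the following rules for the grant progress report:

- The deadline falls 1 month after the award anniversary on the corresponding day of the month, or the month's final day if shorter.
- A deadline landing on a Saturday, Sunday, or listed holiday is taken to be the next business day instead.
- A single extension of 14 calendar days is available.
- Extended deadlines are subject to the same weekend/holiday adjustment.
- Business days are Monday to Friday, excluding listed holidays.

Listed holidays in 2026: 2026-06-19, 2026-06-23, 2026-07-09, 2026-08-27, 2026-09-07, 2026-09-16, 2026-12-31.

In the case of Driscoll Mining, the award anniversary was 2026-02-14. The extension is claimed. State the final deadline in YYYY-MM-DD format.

2026-03-30

1 month after 2026-02-14, on the same day of the month, is 2026-03-14.
2026-03-14 is a Saturday, so it moves to the next business day, 2026-03-16 (Monday).
With the 14-day extension, 2026-03-16 becomes 2026-03-30.
2026-03-30 falls on a Monday, which is a business day, so no adjustment is needed.
Final deadline: 2026-03-30.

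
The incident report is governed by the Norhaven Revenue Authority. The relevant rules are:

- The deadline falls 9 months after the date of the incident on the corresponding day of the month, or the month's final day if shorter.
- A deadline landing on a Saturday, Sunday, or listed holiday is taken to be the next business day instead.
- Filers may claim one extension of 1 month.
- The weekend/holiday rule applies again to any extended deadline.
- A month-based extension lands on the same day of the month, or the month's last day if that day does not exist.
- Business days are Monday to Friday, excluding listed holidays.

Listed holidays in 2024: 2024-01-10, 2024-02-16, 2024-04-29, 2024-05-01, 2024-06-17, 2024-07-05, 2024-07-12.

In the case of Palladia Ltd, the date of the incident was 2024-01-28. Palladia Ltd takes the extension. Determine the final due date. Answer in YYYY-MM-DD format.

2024-11-28

9 months from 2024-01-28 is 2024-10-28.
Since 2024-10-28 is a Monday and not a holiday, the date is unchanged.
The 1 month extension carries 2024-10-28 to 2024-11-28.
2024-11-28 falls on a Thursday, which is a business day, so no adjustment is needed.
Deadline: 2024-11-28.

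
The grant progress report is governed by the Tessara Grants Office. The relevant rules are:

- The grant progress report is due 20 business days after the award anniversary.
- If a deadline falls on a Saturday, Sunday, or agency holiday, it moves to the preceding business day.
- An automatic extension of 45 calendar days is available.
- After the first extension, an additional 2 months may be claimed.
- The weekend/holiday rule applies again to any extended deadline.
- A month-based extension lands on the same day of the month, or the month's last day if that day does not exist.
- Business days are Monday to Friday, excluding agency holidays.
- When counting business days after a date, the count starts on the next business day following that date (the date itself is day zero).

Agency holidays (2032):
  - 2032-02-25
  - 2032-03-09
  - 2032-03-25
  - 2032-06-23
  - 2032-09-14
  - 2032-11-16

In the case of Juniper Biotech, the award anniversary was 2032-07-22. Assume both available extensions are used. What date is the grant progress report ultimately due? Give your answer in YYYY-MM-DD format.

20 business days after 2032-07-22, excluding weekends and holidays, is 2032-08-19.
2032-08-19 is a Thursday and not a listed holiday, so it stands.
Applying the 45-calendar-day extension: 2032-08-19 + 45 days = 2032-10-03.
2032-10-03 falls on a Sunday. Rolling to the preceding business day gives 2032-10-01, a Friday.
Applying the 2 months extension: 2 months after 2032-10-01 is 2032-12-01.
2032-12-01 (Wednesday) is already a business day.
So the filing is due 2032-12-01.

2032-12-01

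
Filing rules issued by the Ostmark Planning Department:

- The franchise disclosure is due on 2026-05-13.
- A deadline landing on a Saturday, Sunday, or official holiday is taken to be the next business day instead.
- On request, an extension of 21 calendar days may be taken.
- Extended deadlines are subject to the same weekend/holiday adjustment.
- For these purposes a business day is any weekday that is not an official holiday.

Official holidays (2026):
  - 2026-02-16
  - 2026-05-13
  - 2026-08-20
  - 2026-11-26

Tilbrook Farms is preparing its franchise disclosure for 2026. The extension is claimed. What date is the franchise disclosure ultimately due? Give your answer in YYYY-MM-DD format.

The stated deadline is 2026-05-13.
Because 2026-05-13 is a listed holiday, the deadline becomes 2026-05-14 (Thursday).
The 21-calendar-day extension moves the deadline from 2026-05-14 to 2026-06-04.
2026-06-04 (Thursday) is already a business day.
So the filing is due 2026-06-04.

2026-06-04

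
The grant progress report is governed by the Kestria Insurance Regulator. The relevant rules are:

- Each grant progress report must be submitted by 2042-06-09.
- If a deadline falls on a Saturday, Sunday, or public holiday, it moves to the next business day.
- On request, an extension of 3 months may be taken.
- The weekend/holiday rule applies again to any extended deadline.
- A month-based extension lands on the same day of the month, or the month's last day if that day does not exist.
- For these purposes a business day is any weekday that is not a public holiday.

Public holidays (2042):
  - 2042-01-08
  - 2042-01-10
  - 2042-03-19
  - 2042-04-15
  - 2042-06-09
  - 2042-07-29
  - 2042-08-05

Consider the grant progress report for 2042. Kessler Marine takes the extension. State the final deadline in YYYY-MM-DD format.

2042-09-10

Start from the fixed due date, 2042-06-09.
2042-06-09 is a listed holiday; the next business day is 2042-06-10 (Tuesday).
The 3 months extension carries 2042-06-10 to 2042-09-10.
2042-09-10 falls on a Wednesday, which is a business day, so no adjustment is needed.
Final deadline: 2042-09-10.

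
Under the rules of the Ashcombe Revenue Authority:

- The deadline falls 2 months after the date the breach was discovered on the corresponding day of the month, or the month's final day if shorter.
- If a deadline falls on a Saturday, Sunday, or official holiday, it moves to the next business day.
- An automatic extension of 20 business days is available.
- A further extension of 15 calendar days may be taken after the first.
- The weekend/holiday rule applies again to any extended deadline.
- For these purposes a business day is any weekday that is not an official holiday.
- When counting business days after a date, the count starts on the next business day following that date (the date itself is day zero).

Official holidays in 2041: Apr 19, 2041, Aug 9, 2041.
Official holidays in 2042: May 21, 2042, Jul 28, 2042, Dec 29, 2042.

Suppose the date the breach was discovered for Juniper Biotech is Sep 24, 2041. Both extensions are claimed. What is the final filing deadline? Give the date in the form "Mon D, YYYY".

Jan 7, 2042

2 months from Sep 24, 2041 is Nov 24, 2041.
Nov 24, 2041 is a Sunday; the next business day is Nov 25, 2041 (Monday).
Applying the 20-business-day extension: 20 business days after Nov 25, 2041 is Dec 23, 2041.
Since Dec 23, 2041 is a Monday and not a holiday, the date is unchanged.
The 15-calendar-day extension moves the deadline from Dec 23, 2041 to Jan 7, 2042.
Jan 7, 2042 is a Tuesday and not a listed holiday, so it stands.
Final deadline: Jan 7, 2042.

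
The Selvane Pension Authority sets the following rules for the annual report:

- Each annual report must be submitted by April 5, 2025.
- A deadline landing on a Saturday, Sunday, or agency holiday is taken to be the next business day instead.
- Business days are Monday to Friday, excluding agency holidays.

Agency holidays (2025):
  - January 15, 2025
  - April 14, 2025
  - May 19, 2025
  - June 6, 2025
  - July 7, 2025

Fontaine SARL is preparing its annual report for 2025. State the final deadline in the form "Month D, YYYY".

Start from the fixed due date, April 5, 2025.
April 5, 2025 falls on a Saturday. Rolling to the next business day gives April 7, 2025, a Monday.
The final due date is April 7, 2025.

April 7, 2025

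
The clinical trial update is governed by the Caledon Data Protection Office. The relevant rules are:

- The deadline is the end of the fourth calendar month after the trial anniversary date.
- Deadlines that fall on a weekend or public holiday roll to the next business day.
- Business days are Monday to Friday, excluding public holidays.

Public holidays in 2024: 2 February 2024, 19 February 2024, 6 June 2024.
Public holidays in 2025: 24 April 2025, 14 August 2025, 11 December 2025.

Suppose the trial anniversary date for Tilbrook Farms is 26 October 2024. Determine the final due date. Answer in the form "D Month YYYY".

4 months after 26 October 2024 falls in February 2025; the last day of that month is 28 February 2025.
28 February 2025 (Friday) is already a business day.
Final deadline: 28 February 2025.

28 February 2025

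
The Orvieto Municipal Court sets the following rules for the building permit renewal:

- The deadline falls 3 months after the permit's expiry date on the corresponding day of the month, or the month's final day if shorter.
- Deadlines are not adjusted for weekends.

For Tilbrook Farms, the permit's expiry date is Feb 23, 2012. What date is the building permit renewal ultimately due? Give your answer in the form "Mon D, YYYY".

May 23, 2012

3 months from Feb 23, 2012 is May 23, 2012.
May 23, 2012 falls on a Wednesday. The rules make no weekend/holiday allowance, so it remains May 23, 2012.
The final due date is May 23, 2012.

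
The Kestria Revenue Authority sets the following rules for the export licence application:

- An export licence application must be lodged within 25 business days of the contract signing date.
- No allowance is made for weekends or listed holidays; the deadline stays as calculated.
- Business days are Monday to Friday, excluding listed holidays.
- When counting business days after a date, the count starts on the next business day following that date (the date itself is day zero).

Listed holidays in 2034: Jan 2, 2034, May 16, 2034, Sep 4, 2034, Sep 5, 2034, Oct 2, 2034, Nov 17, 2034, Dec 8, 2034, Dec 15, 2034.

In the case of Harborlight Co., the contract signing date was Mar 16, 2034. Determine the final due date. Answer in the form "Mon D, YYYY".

Apr 20, 2034

25 business days after Mar 16, 2034, excluding weekends and holidays, is Apr 20, 2034.
Apr 20, 2034 falls on a Thursday. The rules make no weekend/holiday allowance, so it remains Apr 20, 2034.
Deadline: Apr 20, 2034.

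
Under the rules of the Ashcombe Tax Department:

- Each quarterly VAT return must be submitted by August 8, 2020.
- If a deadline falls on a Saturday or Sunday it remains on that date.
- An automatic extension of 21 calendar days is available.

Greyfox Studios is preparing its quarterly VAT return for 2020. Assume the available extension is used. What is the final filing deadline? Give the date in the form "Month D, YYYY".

The stated deadline is August 8, 2020.
August 8, 2020 falls on a Saturday. The rules make no weekend/holiday allowance, so it remains August 8, 2020.
With the 21-day extension, August 8, 2020 becomes August 29, 2020.
No adjustment is made for weekends or holidays, so August 29, 2020 stands.
The final due date is August 29, 2020.

August 29, 2020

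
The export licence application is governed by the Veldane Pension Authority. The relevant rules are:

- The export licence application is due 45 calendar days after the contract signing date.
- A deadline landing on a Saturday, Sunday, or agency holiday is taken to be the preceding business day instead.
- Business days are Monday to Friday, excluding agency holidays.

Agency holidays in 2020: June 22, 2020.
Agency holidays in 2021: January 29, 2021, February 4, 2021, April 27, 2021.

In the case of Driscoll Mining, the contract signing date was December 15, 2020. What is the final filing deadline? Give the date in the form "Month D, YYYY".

January 28, 2021

Adding 45 calendar days to December 15, 2020 gives January 29, 2021.
January 29, 2021 is a listed holiday, so it moves to the preceding business day, January 28, 2021 (Thursday).
The final due date is January 28, 2021.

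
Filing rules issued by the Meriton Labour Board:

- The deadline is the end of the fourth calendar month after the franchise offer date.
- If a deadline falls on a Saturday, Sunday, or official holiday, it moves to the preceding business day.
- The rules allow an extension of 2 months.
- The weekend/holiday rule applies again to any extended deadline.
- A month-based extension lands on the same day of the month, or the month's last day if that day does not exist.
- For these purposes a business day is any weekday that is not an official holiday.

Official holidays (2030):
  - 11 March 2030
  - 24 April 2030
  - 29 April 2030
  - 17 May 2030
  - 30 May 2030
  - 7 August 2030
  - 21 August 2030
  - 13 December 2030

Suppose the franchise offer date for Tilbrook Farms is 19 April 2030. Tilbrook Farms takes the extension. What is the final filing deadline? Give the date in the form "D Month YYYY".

30 October 2030

4 months after 19 April 2030 is August 2030; that month ends on 31 August 2030.
31 August 2030 is a Saturday, so it moves to the preceding business day, 30 August 2030 (Friday).
The 2 months extension carries 30 August 2030 to 30 October 2030.
30 October 2030 (Wednesday) is already a business day.
The final due date is 30 October 2030.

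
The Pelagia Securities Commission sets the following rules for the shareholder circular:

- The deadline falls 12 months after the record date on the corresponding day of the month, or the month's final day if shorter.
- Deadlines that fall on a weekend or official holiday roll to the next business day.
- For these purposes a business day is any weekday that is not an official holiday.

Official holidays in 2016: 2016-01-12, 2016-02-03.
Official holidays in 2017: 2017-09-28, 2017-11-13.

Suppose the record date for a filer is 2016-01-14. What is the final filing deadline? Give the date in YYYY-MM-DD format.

2017-01-16

12 months after 2016-01-14, on the same day of the month, is 2017-01-14.
2017-01-14 is a Saturday, so it moves to the next business day, 2017-01-16 (Monday).
So the filing is due 2017-01-16.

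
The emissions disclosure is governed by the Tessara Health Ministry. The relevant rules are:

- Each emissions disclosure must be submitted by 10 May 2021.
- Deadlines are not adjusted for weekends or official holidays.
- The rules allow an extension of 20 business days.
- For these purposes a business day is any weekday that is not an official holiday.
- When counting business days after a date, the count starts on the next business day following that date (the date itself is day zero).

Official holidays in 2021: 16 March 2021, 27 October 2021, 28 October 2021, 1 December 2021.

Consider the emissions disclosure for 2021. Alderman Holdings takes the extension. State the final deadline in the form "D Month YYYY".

7 June 2021

Start from the fixed due date, 10 May 2021.
10 May 2021 falls on a Monday. The rules make no weekend/holiday allowance, so it remains 10 May 2021.
The 20-business-day extension runs from 10 May 2021 to 7 June 2021.
No adjustment is made for weekends or holidays, so 7 June 2021 stands.
The final due date is 7 June 2021.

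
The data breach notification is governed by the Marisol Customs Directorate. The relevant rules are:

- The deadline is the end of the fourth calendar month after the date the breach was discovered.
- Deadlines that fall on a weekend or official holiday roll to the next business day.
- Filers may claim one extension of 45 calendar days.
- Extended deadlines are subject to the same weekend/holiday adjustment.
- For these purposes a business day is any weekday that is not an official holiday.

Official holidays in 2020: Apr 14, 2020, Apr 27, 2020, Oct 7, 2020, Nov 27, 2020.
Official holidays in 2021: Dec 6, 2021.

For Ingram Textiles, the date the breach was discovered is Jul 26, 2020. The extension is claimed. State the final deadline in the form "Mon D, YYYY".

4 months after Jul 26, 2020 falls in November 2020; the last day of that month is Nov 30, 2020.
Since Nov 30, 2020 is a Monday and not a holiday, the date is unchanged.
Applying the 45-calendar-day extension: Nov 30, 2020 + 45 days = Jan 14, 2021.
Jan 14, 2021 (Thursday) is already a business day.
Deadline: Jan 14, 2021.

Jan 14, 2021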